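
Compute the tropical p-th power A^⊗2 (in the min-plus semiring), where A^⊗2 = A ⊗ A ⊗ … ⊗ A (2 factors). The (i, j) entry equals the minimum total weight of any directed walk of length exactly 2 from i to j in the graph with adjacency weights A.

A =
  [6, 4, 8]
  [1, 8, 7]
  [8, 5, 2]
A^⊗2 =
  [5, 10, 10]
  [7, 5, 9]
  [6, 7, 4]

Each entry (A^⊗2)_ij equals the minimum over all length-2 walks i = v_0 → v_1 → … → v_2 = j of Σ_t A[v_t][v_{t+1}]. For example, for (i, j) = (0, 2) we minimise over 3 possible intermediate vertex sequences; the minimum is 10, attained along the walk 0 → 2 → 2.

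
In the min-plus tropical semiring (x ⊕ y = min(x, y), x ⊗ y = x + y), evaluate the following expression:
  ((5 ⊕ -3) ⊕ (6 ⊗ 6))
((5 ⊕ -3) ⊕ (6 ⊗ 6)) = -3

Expand innermost to outermost. Recall ⊕ takes the minimum of its arguments and ⊗ takes their sum. Working out the expression ((5 ⊕ -3) ⊕ (6 ⊗ 6)) gives -3.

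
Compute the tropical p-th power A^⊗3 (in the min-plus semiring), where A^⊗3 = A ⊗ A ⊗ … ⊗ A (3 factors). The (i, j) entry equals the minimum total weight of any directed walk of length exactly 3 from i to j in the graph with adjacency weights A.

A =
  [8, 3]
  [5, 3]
A^⊗3 =
  [11, 9]
  [11, 9]

Each entry (A^⊗3)_ij equals the minimum over all length-3 walks i = v_0 → v_1 → … → v_3 = j of Σ_t A[v_t][v_{t+1}]. For example, for (i, j) = (0, 1) we minimise over 4 possible intermediate vertex sequences; the minimum is 9, attained along the walk 0 → 1 → 1 → 1.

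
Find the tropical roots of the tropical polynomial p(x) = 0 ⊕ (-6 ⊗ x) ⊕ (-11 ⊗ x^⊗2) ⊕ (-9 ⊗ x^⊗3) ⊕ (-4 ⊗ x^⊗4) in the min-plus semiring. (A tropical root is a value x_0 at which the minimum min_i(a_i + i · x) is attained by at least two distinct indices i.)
Roots: {-5, -2, 5, 6}

Each tropical root is a break point of the lower envelope of the lines y = a_i + i · x (there are 5 lines, with slopes 0, 1, ..., 4). Only the lines that attain the minimum somewhere contribute to roots; other lines are dominated. Here the surviving (envelope) indices are i = 4, i = 3, i = 2, i = 1, i = 0.
Intersections between consecutive envelope lines give the roots: for adjacent envelope indices i < j the intersection is x = (a_i − a_j) / (j − i). Reading off the sorted break points: {-5, -2, 5, 6}.
Verification: at each break x_0, at least two indices attain the minimum of min_i(a_i + i · x_0).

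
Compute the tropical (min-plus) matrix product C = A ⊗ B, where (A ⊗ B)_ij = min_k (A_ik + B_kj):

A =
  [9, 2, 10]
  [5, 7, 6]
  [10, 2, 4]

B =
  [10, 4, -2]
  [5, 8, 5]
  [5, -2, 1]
A ⊗ B =
  [7, 8, 7]
  [11, 4, 3]
  [7, 2, 5]

Apply the min-plus product entry-by-entry:
  C[0][0] = min over k of (A[0][0] + B[0][0] = 9 + 10 = 19, A[0][1] + B[1][0] = 2 + 5 = 7, A[0][2] + B[2][0] = 10 + 5 = 15) = 7 (attained at k = 1)
  C[0][1] = min over k of (A[0][0] + B[0][1] = 9 + 4 = 13, A[0][1] + B[1][1] = 2 + 8 = 10, A[0][2] + B[2][1] = 10 + -2 = 8) = 8 (attained at k = 2)
  C[0][2] = min over k of (A[0][0] + B[0][2] = 9 + -2 = 7, A[0][1] + B[1][2] = 2 + 5 = 7, A[0][2] + B[2][2] = 10 + 1 = 11) = 7 (attained at k = 0)
  C[1][0] = min over k of (A[1][0] + B[0][0] = 5 + 10 = 15, A[1][1] + B[1][0] = 7 + 5 = 12, A[1][2] + B[2][0] = 6 + 5 = 11) = 11 (attained at k = 2)
  C[1][1] = min over k of (A[1][0] + B[0][1] = 5 + 4 = 9, A[1][1] + B[1][1] = 7 + 8 = 15, A[1][2] + B[2][1] = 6 + -2 = 4) = 4 (attained at k = 2)
  C[1][2] = min over k of (A[1][0] + B[0][2] = 5 + -2 = 3, A[1][1] + B[1][2] = 7 + 5 = 12, A[1][2] + B[2][2] = 6 + 1 = 7) = 3 (attained at k = 0)
  C[2][0] = min over k of (A[2][0] + B[0][0] = 10 + 10 = 20, A[2][1] + B[1][0] = 2 + 5 = 7, A[2][2] + B[2][0] = 4 + 5 = 9) = 7 (attained at k = 1)
  C[2][1] = min over k of (A[2][0] + B[0][1] = 10 + 4 = 14, A[2][1] + B[1][1] = 2 + 8 = 10, A[2][2] + B[2][1] = 4 + -2 = 2) = 2 (attained at k = 2)
  C[2][2] = min over k of (A[2][0] + B[0][2] = 10 + -2 = 8, A[2][1] + B[1][2] = 2 + 5 = 7, A[2][2] + B[2][2] = 4 + 1 = 5) = 5 (attained at k = 2)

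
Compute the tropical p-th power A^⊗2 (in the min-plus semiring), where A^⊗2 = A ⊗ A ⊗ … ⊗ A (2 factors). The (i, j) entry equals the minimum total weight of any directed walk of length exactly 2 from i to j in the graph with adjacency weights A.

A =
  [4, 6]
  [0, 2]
A^⊗2 =
  [6, 8]
  [2, 4]

Each entry (A^⊗2)_ij equals the minimum over all length-2 walks i = v_0 → v_1 → … → v_2 = j of Σ_t A[v_t][v_{t+1}]. For example, for (i, j) = (0, 1) we minimise over 2 possible intermediate vertex sequences; the minimum is 8, attained along the walk 0 → 1 → 1.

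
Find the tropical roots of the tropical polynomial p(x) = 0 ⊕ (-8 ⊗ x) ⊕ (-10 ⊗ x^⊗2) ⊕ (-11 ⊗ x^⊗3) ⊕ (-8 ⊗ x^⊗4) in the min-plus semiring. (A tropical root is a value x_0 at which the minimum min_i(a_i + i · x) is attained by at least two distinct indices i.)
Roots: {-3, 1, 2, 8}

Each tropical root is a break point of the lower envelope of the lines y = a_i + i · x (there are 5 lines, with slopes 0, 1, ..., 4). Only the lines that attain the minimum somewhere contribute to roots; other lines are dominated. Here the surviving (envelope) indices are i = 4, i = 3, i = 2, i = 1, i = 0.
Intersections between consecutive envelope lines give the roots: for adjacent envelope indices i < j the intersection is x = (a_i − a_j) / (j − i). Reading off the sorted break points: {-3, 1, 2, 8}.
Verification: at each break x_0, at least two indices attain the minimum of min_i(a_i + i · x_0).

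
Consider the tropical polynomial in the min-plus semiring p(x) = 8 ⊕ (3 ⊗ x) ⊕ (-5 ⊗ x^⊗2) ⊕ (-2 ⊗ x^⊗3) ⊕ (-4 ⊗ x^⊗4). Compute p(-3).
p(-3) = -16

A tropical monomial a ⊗ x^⊗i evaluates to a + i · x. Evaluating each term at x = -3:
  Term 0 contributes 8 + 0 · -3 = 8
  Term 1 contributes 3 + 1 · -3 = 0
  Term 2 contributes -5 + 2 · -3 = -11
  Term 3 contributes -2 + 3 · -3 = -11
  Term 4 contributes -4 + 4 · -3 = -16
p(-3) = ⊕ of these = min[8, 0, -11, -11, -16] = -16.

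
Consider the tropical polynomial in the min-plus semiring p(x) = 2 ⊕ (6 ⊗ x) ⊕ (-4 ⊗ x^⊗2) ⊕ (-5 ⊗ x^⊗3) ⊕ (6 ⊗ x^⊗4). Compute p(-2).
p(-2) = -11

A tropical monomial a ⊗ x^⊗i evaluates to a + i · x. Evaluating each term at x = -2:
  Term 0 contributes 2 + 0 · -2 = 2
  Term 1 contributes 6 + 1 · -2 = 4
  Term 2 contributes -4 + 2 · -2 = -8
  Term 3 contributes -5 + 3 · -2 = -11
  Term 4 contributes 6 + 4 · -2 = -2
p(-2) = ⊕ of these = min[2, 4, -8, -11, -2] = -11.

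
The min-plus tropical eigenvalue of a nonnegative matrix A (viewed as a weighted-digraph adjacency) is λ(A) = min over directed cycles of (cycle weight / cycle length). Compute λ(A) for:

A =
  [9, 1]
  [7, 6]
λ(A) = 4

Enumerate directed cycles and compute their means (weight / length). Sample:
  cycle 0 → 0: weight = 9, length = 1, mean = 9/1 ≈ 9.000
  cycle 1 → 1: weight = 6, length = 1, mean = 6/1 ≈ 6.000
  cycle 0 → 1 → 0: weight = 8, length = 2, mean = 8/2 ≈ 4.000
  cycle 1 → 0 → 1: weight = 8, length = 2, mean = 8/2 ≈ 4.000
Minimum mean = 4.000, attained e.g. along the cycle 0 → 1 → 0 with weight 8 and length 2. So λ(A) = 8/2 = 4.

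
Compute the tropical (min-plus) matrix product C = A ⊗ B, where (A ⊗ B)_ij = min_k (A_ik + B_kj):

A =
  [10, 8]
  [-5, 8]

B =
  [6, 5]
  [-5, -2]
A ⊗ B =
  [3, 6]
  [1, 0]

Apply the min-plus product entry-by-entry:
  C[0][0] = min over k of (A[0][0] + B[0][0] = 10 + 6 = 16, A[0][1] + B[1][0] = 8 + -5 = 3) = 3 (attained at k = 1)
  C[0][1] = min over k of (A[0][0] + B[0][1] = 10 + 5 = 15, A[0][1] + B[1][1] = 8 + -2 = 6) = 6 (attained at k = 1)
  C[1][0] = min over k of (A[1][0] + B[0][0] = -5 + 6 = 1, A[1][1] + B[1][0] = 8 + -5 = 3) = 1 (attained at k = 0)
  C[1][1] = min over k of (A[1][0] + B[0][1] = -5 + 5 = 0, A[1][1] + B[1][1] = 8 + -2 = 6) = 0 (attained at k = 0)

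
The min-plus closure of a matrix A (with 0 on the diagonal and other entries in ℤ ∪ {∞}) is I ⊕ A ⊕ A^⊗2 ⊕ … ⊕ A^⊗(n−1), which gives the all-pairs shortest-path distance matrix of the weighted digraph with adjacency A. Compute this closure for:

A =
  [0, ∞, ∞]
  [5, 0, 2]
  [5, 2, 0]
Closure =
  [0, ∞, ∞]
  [5, 0, 2]
  [5, 2, 0]

This is the Floyd-Warshall all-pairs shortest-path computation. For each intermediate vertex k = 0, 1, …, 2, update dist[i][j] ← min(dist[i][j], dist[i][k] + dist[k][j]). The final matrix gives, for each (i, j), the minimum total weight of any directed path from i to j (possibly empty when i = j).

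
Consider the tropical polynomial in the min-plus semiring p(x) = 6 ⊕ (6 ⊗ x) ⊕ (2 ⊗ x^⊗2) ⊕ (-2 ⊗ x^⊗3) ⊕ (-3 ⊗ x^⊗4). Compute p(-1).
p(-1) = -7

A tropical monomial a ⊗ x^⊗i evaluates to a + i · x. Evaluating each term at x = -1:
  Term 0 contributes 6 + 0 · -1 = 6
  Term 1 contributes 6 + 1 · -1 = 5
  Term 2 contributes 2 + 2 · -1 = 0
  Term 3 contributes -2 + 3 · -1 = -5
  Term 4 contributes -3 + 4 · -1 = -7
p(-1) = ⊕ of these = min[6, 5, 0, -5, -7] = -7.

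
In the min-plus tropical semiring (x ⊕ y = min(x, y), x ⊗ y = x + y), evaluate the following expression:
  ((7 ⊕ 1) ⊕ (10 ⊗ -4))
((7 ⊕ 1) ⊕ (10 ⊗ -4)) = 1

Expand innermost to outermost. Recall ⊕ takes the minimum of its arguments and ⊗ takes their sum. Working out the expression ((7 ⊕ 1) ⊕ (10 ⊗ -4)) gives 1.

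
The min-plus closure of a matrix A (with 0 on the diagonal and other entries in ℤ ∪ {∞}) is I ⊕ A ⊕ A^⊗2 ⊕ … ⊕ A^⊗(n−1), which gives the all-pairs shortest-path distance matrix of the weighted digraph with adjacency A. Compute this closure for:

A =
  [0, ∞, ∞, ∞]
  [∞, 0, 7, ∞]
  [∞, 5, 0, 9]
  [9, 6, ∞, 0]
Closure =
  [0, ∞, ∞, ∞]
  [25, 0, 7, 16]
  [18, 5, 0, 9]
  [9, 6, 13, 0]

This is the Floyd-Warshall all-pairs shortest-path computation. For each intermediate vertex k = 0, 1, …, 3, update dist[i][j] ← min(dist[i][j], dist[i][k] + dist[k][j]). The final matrix gives, for each (i, j), the minimum total weight of any directed path from i to j (possibly empty when i = j).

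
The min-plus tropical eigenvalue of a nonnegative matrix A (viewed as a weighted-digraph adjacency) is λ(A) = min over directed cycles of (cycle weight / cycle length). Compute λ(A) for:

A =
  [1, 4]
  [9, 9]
λ(A) = 1

Enumerate directed cycles and compute their means (weight / length). Sample:
  cycle 0 → 0: weight = 1, length = 1, mean = 1/1 ≈ 1.000
  cycle 1 → 1: weight = 9, length = 1, mean = 9/1 ≈ 9.000
  cycle 0 → 1 → 0: weight = 13, length = 2, mean = 13/2 ≈ 6.500
  cycle 1 → 0 → 1: weight = 13, length = 2, mean = 13/2 ≈ 6.500
Minimum mean = 1.000, attained e.g. along the cycle 0 → 0 with weight 1 and length 1. So λ(A) = 1/1 = 1.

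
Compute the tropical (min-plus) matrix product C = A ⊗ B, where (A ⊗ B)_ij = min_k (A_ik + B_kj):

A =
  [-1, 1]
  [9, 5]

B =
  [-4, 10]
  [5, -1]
A ⊗ B =
  [-5, 0]
  [5, 4]

Apply the min-plus product entry-by-entry:
  C[0][0] = min over k of (A[0][0] + B[0][0] = -1 + -4 = -5, A[0][1] + B[1][0] = 1 + 5 = 6) = -5 (attained at k = 0)
  C[0][1] = min over k of (A[0][0] + B[0][1] = -1 + 10 = 9, A[0][1] + B[1][1] = 1 + -1 = 0) = 0 (attained at k = 1)
  C[1][0] = min over k of (A[1][0] + B[0][0] = 9 + -4 = 5, A[1][1] + B[1][0] = 5 + 5 = 10) = 5 (attained at k = 0)
  C[1][1] = min over k of (A[1][0] + B[0][1] = 9 + 10 = 19, A[1][1] + B[1][1] = 5 + -1 = 4) = 4 (attained at k = 1)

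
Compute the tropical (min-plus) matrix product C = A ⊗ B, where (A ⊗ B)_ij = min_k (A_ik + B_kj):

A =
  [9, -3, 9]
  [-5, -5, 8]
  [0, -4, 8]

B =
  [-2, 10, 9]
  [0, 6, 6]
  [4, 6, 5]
A ⊗ B =
  [-3, 3, 3]
  [-7, 1, 1]
  [-4, 2, 2]

Apply the min-plus product entry-by-entry:
  C[0][0] = min over k of (A[0][0] + B[0][0] = 9 + -2 = 7, A[0][1] + B[1][0] = -3 + 0 = -3, A[0][2] + B[2][0] = 9 + 4 = 13) = -3 (attained at k = 1)
  C[0][1] = min over k of (A[0][0] + B[0][1] = 9 + 10 = 19, A[0][1] + B[1][1] = -3 + 6 = 3, A[0][2] + B[2][1] = 9 + 6 = 15) = 3 (attained at k = 1)
  C[0][2] = min over k of (A[0][0] + B[0][2] = 9 + 9 = 18, A[0][1] + B[1][2] = -3 + 6 = 3, A[0][2] + B[2][2] = 9 + 5 = 14) = 3 (attained at k = 1)
  C[1][0] = min over k of (A[1][0] + B[0][0] = -5 + -2 = -7, A[1][1] + B[1][0] = -5 + 0 = -5, A[1][2] + B[2][0] = 8 + 4 = 12) = -7 (attained at k = 0)
  C[1][1] = min over k of (A[1][0] + B[0][1] = -5 + 10 = 5, A[1][1] + B[1][1] = -5 + 6 = 1, A[1][2] + B[2][1] = 8 + 6 = 14) = 1 (attained at k = 1)
  C[1][2] = min over k of (A[1][0] + B[0][2] = -5 + 9 = 4, A[1][1] + B[1][2] = -5 + 6 = 1, A[1][2] + B[2][2] = 8 + 5 = 13) = 1 (attained at k = 1)
  C[2][0] = min over k of (A[2][0] + B[0][0] = 0 + -2 = -2, A[2][1] + B[1][0] = -4 + 0 = -4, A[2][2] + B[2][0] = 8 + 4 = 12) = -4 (attained at k = 1)
  C[2][1] = min over k of (A[2][0] + B[0][1] = 0 + 10 = 10, A[2][1] + B[1][1] = -4 + 6 = 2, A[2][2] + B[2][1] = 8 + 6 = 14) = 2 (attained at k = 1)
  C[2][2] = min over k of (A[2][0] + B[0][2] = 0 + 9 = 9, A[2][1] + B[1][2] = -4 + 6 = 2, A[2][2] + B[2][2] = 8 + 5 = 13) = 2 (attained at k = 1)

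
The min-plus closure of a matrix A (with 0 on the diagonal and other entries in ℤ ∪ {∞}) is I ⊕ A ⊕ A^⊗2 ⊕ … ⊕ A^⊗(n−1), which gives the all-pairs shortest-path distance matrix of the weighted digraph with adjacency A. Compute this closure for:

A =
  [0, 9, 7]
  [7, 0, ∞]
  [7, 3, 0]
Closure =
  [0, 9, 7]
  [7, 0, 14]
  [7, 3, 0]

This is the Floyd-Warshall all-pairs shortest-path computation. For each intermediate vertex k = 0, 1, …, 2, update dist[i][j] ← min(dist[i][j], dist[i][k] + dist[k][j]). The final matrix gives, for each (i, j), the minimum total weight of any directed path from i to j (possibly empty when i = j).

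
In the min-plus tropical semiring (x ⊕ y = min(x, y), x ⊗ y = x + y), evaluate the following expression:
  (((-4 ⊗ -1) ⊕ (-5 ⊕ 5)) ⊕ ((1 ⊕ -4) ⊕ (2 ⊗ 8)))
(((-4 ⊗ -1) ⊕ (-5 ⊕ 5)) ⊕ ((1 ⊕ -4) ⊕ (2 ⊗ 8))) = -5

Expand innermost to outermost. Recall ⊕ takes the minimum of its arguments and ⊗ takes their sum. Working out the expression (((-4 ⊗ -1) ⊕ (-5 ⊕ 5)) ⊕ ((1 ⊕ -4) ⊕ (2 ⊗ 8))) gives -5.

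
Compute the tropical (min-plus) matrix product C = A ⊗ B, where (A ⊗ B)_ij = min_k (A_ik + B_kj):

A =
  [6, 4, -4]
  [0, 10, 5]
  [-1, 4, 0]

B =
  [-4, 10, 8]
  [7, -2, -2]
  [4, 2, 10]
A ⊗ B =
  [0, -2, 2]
  [-4, 7, 8]
  [-5, 2, 2]

Apply the min-plus product entry-by-entry:
  C[0][0] = min over k of (A[0][0] + B[0][0] = 6 + -4 = 2, A[0][1] + B[1][0] = 4 + 7 = 11, A[0][2] + B[2][0] = -4 + 4 = 0) = 0 (attained at k = 2)
  C[0][1] = min over k of (A[0][0] + B[0][1] = 6 + 10 = 16, A[0][1] + B[1][1] = 4 + -2 = 2, A[0][2] + B[2][1] = -4 + 2 = -2) = -2 (attained at k = 2)
  C[0][2] = min over k of (A[0][0] + B[0][2] = 6 + 8 = 14, A[0][1] + B[1][2] = 4 + -2 = 2, A[0][2] + B[2][2] = -4 + 10 = 6) = 2 (attained at k = 1)
  C[1][0] = min over k of (A[1][0] + B[0][0] = 0 + -4 = -4, A[1][1] + B[1][0] = 10 + 7 = 17, A[1][2] + B[2][0] = 5 + 4 = 9) = -4 (attained at k = 0)
  C[1][1] = min over k of (A[1][0] + B[0][1] = 0 + 10 = 10, A[1][1] + B[1][1] = 10 + -2 = 8, A[1][2] + B[2][1] = 5 + 2 = 7) = 7 (attained at k = 2)
  C[1][2] = min over k of (A[1][0] + B[0][2] = 0 + 8 = 8, A[1][1] + B[1][2] = 10 + -2 = 8, A[1][2] + B[2][2] = 5 + 10 = 15) = 8 (attained at k = 0)
  C[2][0] = min over k of (A[2][0] + B[0][0] = -1 + -4 = -5, A[2][1] + B[1][0] = 4 + 7 = 11, A[2][2] + B[2][0] = 0 + 4 = 4) = -5 (attained at k = 0)
  C[2][1] = min over k of (A[2][0] + B[0][1] = -1 + 10 = 9, A[2][1] + B[1][1] = 4 + -2 = 2, A[2][2] + B[2][1] = 0 + 2 = 2) = 2 (attained at k = 1)
  C[2][2] = min over k of (A[2][0] + B[0][2] = -1 + 8 = 7, A[2][1] + B[1][2] = 4 + -2 = 2, A[2][2] + B[2][2] = 0 + 10 = 10) = 2 (attained at k = 1)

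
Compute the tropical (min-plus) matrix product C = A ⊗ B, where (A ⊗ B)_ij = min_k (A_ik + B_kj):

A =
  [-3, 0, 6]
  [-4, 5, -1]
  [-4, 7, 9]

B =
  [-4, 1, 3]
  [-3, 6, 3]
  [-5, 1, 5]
A ⊗ B =
  [-7, -2, 0]
  [-8, -3, -1]
  [-8, -3, -1]

Apply the min-plus product entry-by-entry:
  C[0][0] = min over k of (A[0][0] + B[0][0] = -3 + -4 = -7, A[0][1] + B[1][0] = 0 + -3 = -3, A[0][2] + B[2][0] = 6 + -5 = 1) = -7 (attained at k = 0)
  C[0][1] = min over k of (A[0][0] + B[0][1] = -3 + 1 = -2, A[0][1] + B[1][1] = 0 + 6 = 6, A[0][2] + B[2][1] = 6 + 1 = 7) = -2 (attained at k = 0)
  C[0][2] = min over k of (A[0][0] + B[0][2] = -3 + 3 = 0, A[0][1] + B[1][2] = 0 + 3 = 3, A[0][2] + B[2][2] = 6 + 5 = 11) = 0 (attained at k = 0)
  C[1][0] = min over k of (A[1][0] + B[0][0] = -4 + -4 = -8, A[1][1] + B[1][0] = 5 + -3 = 2, A[1][2] + B[2][0] = -1 + -5 = -6) = -8 (attained at k = 0)
  C[1][1] = min over k of (A[1][0] + B[0][1] = -4 + 1 = -3, A[1][1] + B[1][1] = 5 + 6 = 11, A[1][2] + B[2][1] = -1 + 1 = 0) = -3 (attained at k = 0)
  C[1][2] = min over k of (A[1][0] + B[0][2] = -4 + 3 = -1, A[1][1] + B[1][2] = 5 + 3 = 8, A[1][2] + B[2][2] = -1 + 5 = 4) = -1 (attained at k = 0)
  C[2][0] = min over k of (A[2][0] + B[0][0] = -4 + -4 = -8, A[2][1] + B[1][0] = 7 + -3 = 4, A[2][2] + B[2][0] = 9 + -5 = 4) = -8 (attained at k = 0)
  C[2][1] = min over k of (A[2][0] + B[0][1] = -4 + 1 = -3, A[2][1] + B[1][1] = 7 + 6 = 13, A[2][2] + B[2][1] = 9 + 1 = 10) = -3 (attained at k = 0)
  C[2][2] = min over k of (A[2][0] + B[0][2] = -4 + 3 = -1, A[2][1] + B[1][2] = 7 + 3 = 10, A[2][2] + B[2][2] = 9 + 5 = 14) = -1 (attained at k = 0)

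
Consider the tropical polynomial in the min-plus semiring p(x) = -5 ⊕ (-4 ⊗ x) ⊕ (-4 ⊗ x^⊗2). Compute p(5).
p(5) = -5

A tropical monomial a ⊗ x^⊗i evaluates to a + i · x. Evaluating each term at x = 5:
  Term 0 contributes -5 + 0 · 5 = -5
  Term 1 contributes -4 + 1 · 5 = 1
  Term 2 contributes -4 + 2 · 5 = 6
p(5) = ⊕ of these = min[-5, 1, 6] = -5.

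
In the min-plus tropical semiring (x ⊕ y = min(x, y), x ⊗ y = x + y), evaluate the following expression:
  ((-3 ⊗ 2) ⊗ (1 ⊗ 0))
((-3 ⊗ 2) ⊗ (1 ⊗ 0)) = 0

Expand innermost to outermost. Recall ⊕ takes the minimum of its arguments and ⊗ takes their sum. Working out the expression ((-3 ⊗ 2) ⊗ (1 ⊗ 0)) gives 0.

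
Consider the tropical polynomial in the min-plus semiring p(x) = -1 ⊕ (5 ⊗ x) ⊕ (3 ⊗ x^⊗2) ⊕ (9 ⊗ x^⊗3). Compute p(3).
p(3) = -1

A tropical monomial a ⊗ x^⊗i evaluates to a + i · x. Evaluating each term at x = 3:
  Term 0 contributes -1 + 0 · 3 = -1
  Term 1 contributes 5 + 1 · 3 = 8
  Term 2 contributes 3 + 2 · 3 = 9
  Term 3 contributes 9 + 3 · 3 = 18
p(3) = ⊕ of these = min[-1, 8, 9, 18] = -1.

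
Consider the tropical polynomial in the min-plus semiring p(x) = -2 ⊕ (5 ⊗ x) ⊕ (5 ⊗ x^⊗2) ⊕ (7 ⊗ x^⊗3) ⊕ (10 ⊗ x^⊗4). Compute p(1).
p(1) = -2

A tropical monomial a ⊗ x^⊗i evaluates to a + i · x. Evaluating each term at x = 1:
  Term 0 contributes -2 + 0 · 1 = -2
  Term 1 contributes 5 + 1 · 1 = 6
  Term 2 contributes 5 + 2 · 1 = 7
  Term 3 contributes 7 + 3 · 1 = 10
  Term 4 contributes 10 + 4 · 1 = 14
p(1) = ⊕ of these = min[-2, 6, 7, 10, 14] = -2.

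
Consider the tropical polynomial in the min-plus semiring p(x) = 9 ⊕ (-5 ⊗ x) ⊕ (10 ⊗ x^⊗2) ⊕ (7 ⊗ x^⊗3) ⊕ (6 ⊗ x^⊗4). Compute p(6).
p(6) = 1

A tropical monomial a ⊗ x^⊗i evaluates to a + i · x. Evaluating each term at x = 6:
  Term 0 contributes 9 + 0 · 6 = 9
  Term 1 contributes -5 + 1 · 6 = 1
  Term 2 contributes 10 + 2 · 6 = 22
  Term 3 contributes 7 + 3 · 6 = 25
  Term 4 contributes 6 + 4 · 6 = 30
p(6) = ⊕ of these = min[9, 1, 22, 25, 30] = 1.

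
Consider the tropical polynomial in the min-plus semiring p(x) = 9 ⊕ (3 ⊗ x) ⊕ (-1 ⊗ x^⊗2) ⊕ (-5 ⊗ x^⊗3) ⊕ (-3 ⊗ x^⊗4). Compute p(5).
p(5) = 8

A tropical monomial a ⊗ x^⊗i evaluates to a + i · x. Evaluating each term at x = 5:
  Term 0 contributes 9 + 0 · 5 = 9
  Term 1 contributes 3 + 1 · 5 = 8
  Term 2 contributes -1 + 2 · 5 = 9
  Term 3 contributes -5 + 3 · 5 = 10
  Term 4 contributes -3 + 4 · 5 = 17
p(5) = ⊕ of these = min[9, 8, 9, 10, 17] = 8.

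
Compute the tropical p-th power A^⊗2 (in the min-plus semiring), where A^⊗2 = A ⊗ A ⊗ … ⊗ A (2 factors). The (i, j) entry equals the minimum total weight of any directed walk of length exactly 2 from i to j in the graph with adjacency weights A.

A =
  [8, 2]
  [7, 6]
A^⊗2 =
  [9, 8]
  [13, 9]

Each entry (A^⊗2)_ij equals the minimum over all length-2 walks i = v_0 → v_1 → … → v_2 = j of Σ_t A[v_t][v_{t+1}]. For example, for (i, j) = (0, 1) we minimise over 2 possible intermediate vertex sequences; the minimum is 8, attained along the walk 0 → 1 → 1.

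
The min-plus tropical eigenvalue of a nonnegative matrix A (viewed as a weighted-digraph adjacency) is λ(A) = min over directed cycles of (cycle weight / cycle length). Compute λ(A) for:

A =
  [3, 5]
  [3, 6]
λ(A) = 3

Enumerate directed cycles and compute their means (weight / length). Sample:
  cycle 0 → 0: weight = 3, length = 1, mean = 3/1 ≈ 3.000
  cycle 1 → 1: weight = 6, length = 1, mean = 6/1 ≈ 6.000
  cycle 0 → 1 → 0: weight = 8, length = 2, mean = 8/2 ≈ 4.000
  cycle 1 → 0 → 1: weight = 8, length = 2, mean = 8/2 ≈ 4.000
Minimum mean = 3.000, attained e.g. along the cycle 0 → 0 with weight 3 and length 1. So λ(A) = 3/1 = 3.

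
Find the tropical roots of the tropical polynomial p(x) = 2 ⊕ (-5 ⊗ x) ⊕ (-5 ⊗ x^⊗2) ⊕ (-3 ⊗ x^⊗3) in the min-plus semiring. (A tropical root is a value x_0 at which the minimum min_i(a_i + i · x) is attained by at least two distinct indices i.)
Roots: {-2, 0, 7}

Each tropical root is a break point of the lower envelope of the lines y = a_i + i · x (there are 4 lines, with slopes 0, 1, ..., 3). Only the lines that attain the minimum somewhere contribute to roots; other lines are dominated. Here the surviving (envelope) indices are i = 3, i = 2, i = 1, i = 0.
Intersections between consecutive envelope lines give the roots: for adjacent envelope indices i < j the intersection is x = (a_i − a_j) / (j − i). Reading off the sorted break points: {-2, 0, 7}.
Verification: at each break x_0, at least two indices attain the minimum of min_i(a_i + i · x_0).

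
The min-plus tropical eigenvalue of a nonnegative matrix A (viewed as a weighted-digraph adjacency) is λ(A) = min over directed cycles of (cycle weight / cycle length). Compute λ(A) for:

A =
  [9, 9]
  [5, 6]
λ(A) = 6

Enumerate directed cycles and compute their means (weight / length). Sample:
  cycle 0 → 0: weight = 9, length = 1, mean = 9/1 ≈ 9.000
  cycle 1 → 1: weight = 6, length = 1, mean = 6/1 ≈ 6.000
  cycle 0 → 1 → 0: weight = 14, length = 2, mean = 14/2 ≈ 7.000
  cycle 1 → 0 → 1: weight = 14, length = 2, mean = 14/2 ≈ 7.000
Minimum mean = 6.000, attained e.g. along the cycle 1 → 1 with weight 6 and length 1. So λ(A) = 6/1 = 6.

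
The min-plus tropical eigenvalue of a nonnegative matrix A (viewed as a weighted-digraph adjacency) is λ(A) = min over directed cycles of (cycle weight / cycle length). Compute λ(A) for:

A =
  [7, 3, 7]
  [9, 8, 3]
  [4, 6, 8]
λ(A) = 10/3

Enumerate directed cycles and compute their means (weight / length). Sample:
  cycle 0 → 0: weight = 7, length = 1, mean = 7/1 ≈ 7.000
  cycle 1 → 1: weight = 8, length = 1, mean = 8/1 ≈ 8.000
  cycle 2 → 2: weight = 8, length = 1, mean = 8/1 ≈ 8.000
  cycle 0 → 1 → 0: weight = 12, length = 2, mean = 12/2 ≈ 6.000
  cycle 0 → 2 → 0: weight = 11, length = 2, mean = 11/2 ≈ 5.500
  cycle 1 → 0 → 1: weight = 12, length = 2, mean = 12/2 ≈ 6.000
Minimum mean = 3.333, attained e.g. along the cycle 0 → 1 → 2 → 0 with weight 10 and length 3. So λ(A) = 10/3 = 10/3.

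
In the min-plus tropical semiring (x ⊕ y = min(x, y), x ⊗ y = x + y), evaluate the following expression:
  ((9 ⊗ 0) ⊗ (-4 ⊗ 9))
((9 ⊗ 0) ⊗ (-4 ⊗ 9)) = 14

Expand innermost to outermost. Recall ⊕ takes the minimum of its arguments and ⊗ takes their sum. Working out the expression ((9 ⊗ 0) ⊗ (-4 ⊗ 9)) gives 14.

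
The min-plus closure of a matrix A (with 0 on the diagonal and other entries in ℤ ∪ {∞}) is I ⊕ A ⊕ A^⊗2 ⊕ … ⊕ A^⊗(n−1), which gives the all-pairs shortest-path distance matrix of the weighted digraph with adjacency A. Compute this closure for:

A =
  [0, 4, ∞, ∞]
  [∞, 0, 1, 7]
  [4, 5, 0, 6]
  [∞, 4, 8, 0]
Closure =
  [0, 4, 5, 11]
  [5, 0, 1, 7]
  [4, 5, 0, 6]
  [9, 4, 5, 0]

This is the Floyd-Warshall all-pairs shortest-path computation. For each intermediate vertex k = 0, 1, …, 3, update dist[i][j] ← min(dist[i][j], dist[i][k] + dist[k][j]). The final matrix gives, for each (i, j), the minimum total weight of any directed path from i to j (possibly empty when i = j).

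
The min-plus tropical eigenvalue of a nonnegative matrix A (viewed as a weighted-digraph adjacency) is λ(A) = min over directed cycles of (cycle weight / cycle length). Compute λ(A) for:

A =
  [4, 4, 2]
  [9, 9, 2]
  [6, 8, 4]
λ(A) = 4

Enumerate directed cycles and compute their means (weight / length). Sample:
  cycle 0 → 0: weight = 4, length = 1, mean = 4/1 ≈ 4.000
  cycle 1 → 1: weight = 9, length = 1, mean = 9/1 ≈ 9.000
  cycle 2 → 2: weight = 4, length = 1, mean = 4/1 ≈ 4.000
  cycle 0 → 1 → 0: weight = 13, length = 2, mean = 13/2 ≈ 6.500
  cycle 0 → 2 → 0: weight = 8, length = 2, mean = 8/2 ≈ 4.000
  cycle 1 → 0 → 1: weight = 13, length = 2, mean = 13/2 ≈ 6.500
Minimum mean = 4.000, attained e.g. along the cycle 0 → 0 with weight 4 and length 1. So λ(A) = 4/1 = 4.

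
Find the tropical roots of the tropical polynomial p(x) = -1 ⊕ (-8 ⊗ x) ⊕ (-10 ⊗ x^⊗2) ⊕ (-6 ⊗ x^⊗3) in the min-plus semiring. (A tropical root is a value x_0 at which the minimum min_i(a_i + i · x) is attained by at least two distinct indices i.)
Roots: {-4, 2, 7}

Each tropical root is a break point of the lower envelope of the lines y = a_i + i · x (there are 4 lines, with slopes 0, 1, ..., 3). Only the lines that attain the minimum somewhere contribute to roots; other lines are dominated. Here the surviving (envelope) indices are i = 3, i = 2, i = 1, i = 0.
Intersections between consecutive envelope lines give the roots: for adjacent envelope indices i < j the intersection is x = (a_i − a_j) / (j − i). Reading off the sorted break points: {-4, 2, 7}.
Verification: at each break x_0, at least two indices attain the minimum of min_i(a_i + i · x_0).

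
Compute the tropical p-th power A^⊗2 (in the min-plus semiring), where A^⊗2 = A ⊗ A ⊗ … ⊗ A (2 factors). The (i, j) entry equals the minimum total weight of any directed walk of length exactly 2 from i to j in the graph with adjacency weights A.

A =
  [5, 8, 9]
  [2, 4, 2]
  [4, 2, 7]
A^⊗2 =
  [10, 11, 10]
  [6, 4, 6]
  [4, 6, 4]

Each entry (A^⊗2)_ij equals the minimum over all length-2 walks i = v_0 → v_1 → … → v_2 = j of Σ_t A[v_t][v_{t+1}]. For example, for (i, j) = (0, 2) we minimise over 3 possible intermediate vertex sequences; the minimum is 10, attained along the walk 0 → 1 → 2.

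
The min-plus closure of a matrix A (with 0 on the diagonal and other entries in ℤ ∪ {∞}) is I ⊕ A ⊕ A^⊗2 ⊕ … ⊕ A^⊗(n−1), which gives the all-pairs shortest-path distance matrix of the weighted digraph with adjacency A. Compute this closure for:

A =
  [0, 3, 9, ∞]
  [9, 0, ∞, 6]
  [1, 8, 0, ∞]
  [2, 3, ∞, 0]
Closure =
  [0, 3, 9, 9]
  [8, 0, 17, 6]
  [1, 4, 0, 10]
  [2, 3, 11, 0]

This is the Floyd-Warshall all-pairs shortest-path computation. For each intermediate vertex k = 0, 1, …, 3, update dist[i][j] ← min(dist[i][j], dist[i][k] + dist[k][j]). The final matrix gives, for each (i, j), the minimum total weight of any directed path from i to j (possibly empty when i = j).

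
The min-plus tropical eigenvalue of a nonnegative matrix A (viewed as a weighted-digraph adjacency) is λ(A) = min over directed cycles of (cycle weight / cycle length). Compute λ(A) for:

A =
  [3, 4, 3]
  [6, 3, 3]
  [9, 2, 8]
λ(A) = 5/2

Enumerate directed cycles and compute their means (weight / length). Sample:
  cycle 0 → 0: weight = 3, length = 1, mean = 3/1 ≈ 3.000
  cycle 1 → 1: weight = 3, length = 1, mean = 3/1 ≈ 3.000
  cycle 2 → 2: weight = 8, length = 1, mean = 8/1 ≈ 8.000
  cycle 0 → 1 → 0: weight = 10, length = 2, mean = 10/2 ≈ 5.000
  cycle 0 → 2 → 0: weight = 12, length = 2, mean = 12/2 ≈ 6.000
  cycle 1 → 0 → 1: weight = 10, length = 2, mean = 10/2 ≈ 5.000
Minimum mean = 2.500, attained e.g. along the cycle 1 → 2 → 1 with weight 5 and length 2. So λ(A) = 5/2 = 5/2.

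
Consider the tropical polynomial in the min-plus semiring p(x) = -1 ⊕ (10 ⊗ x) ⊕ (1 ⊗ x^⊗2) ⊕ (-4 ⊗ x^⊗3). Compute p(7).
p(7) = -1

A tropical monomial a ⊗ x^⊗i evaluates to a + i · x. Evaluating each term at x = 7:
  Term 0 contributes -1 + 0 · 7 = -1
  Term 1 contributes 10 + 1 · 7 = 17
  Term 2 contributes 1 + 2 · 7 = 15
  Term 3 contributes -4 + 3 · 7 = 17
p(7) = ⊕ of these = min[-1, 17, 15, 17] = -1.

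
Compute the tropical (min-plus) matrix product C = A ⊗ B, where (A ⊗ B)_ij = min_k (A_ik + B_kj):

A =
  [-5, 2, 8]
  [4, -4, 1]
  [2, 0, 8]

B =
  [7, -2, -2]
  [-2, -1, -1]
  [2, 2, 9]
A ⊗ B =
  [0, -7, -7]
  [-6, -5, -5]
  [-2, -1, -1]

Apply the min-plus product entry-by-entry:
  C[0][0] = min over k of (A[0][0] + B[0][0] = -5 + 7 = 2, A[0][1] + B[1][0] = 2 + -2 = 0, A[0][2] + B[2][0] = 8 + 2 = 10) = 0 (attained at k = 1)
  C[0][1] = min over k of (A[0][0] + B[0][1] = -5 + -2 = -7, A[0][1] + B[1][1] = 2 + -1 = 1, A[0][2] + B[2][1] = 8 + 2 = 10) = -7 (attained at k = 0)
  C[0][2] = min over k of (A[0][0] + B[0][2] = -5 + -2 = -7, A[0][1] + B[1][2] = 2 + -1 = 1, A[0][2] + B[2][2] = 8 + 9 = 17) = -7 (attained at k = 0)
  C[1][0] = min over k of (A[1][0] + B[0][0] = 4 + 7 = 11, A[1][1] + B[1][0] = -4 + -2 = -6, A[1][2] + B[2][0] = 1 + 2 = 3) = -6 (attained at k = 1)
  C[1][1] = min over k of (A[1][0] + B[0][1] = 4 + -2 = 2, A[1][1] + B[1][1] = -4 + -1 = -5, A[1][2] + B[2][1] = 1 + 2 = 3) = -5 (attained at k = 1)
  C[1][2] = min over k of (A[1][0] + B[0][2] = 4 + -2 = 2, A[1][1] + B[1][2] = -4 + -1 = -5, A[1][2] + B[2][2] = 1 + 9 = 10) = -5 (attained at k = 1)
  C[2][0] = min over k of (A[2][0] + B[0][0] = 2 + 7 = 9, A[2][1] + B[1][0] = 0 + -2 = -2, A[2][2] + B[2][0] = 8 + 2 = 10) = -2 (attained at k = 1)
  C[2][1] = min over k of (A[2][0] + B[0][1] = 2 + -2 = 0, A[2][1] + B[1][1] = 0 + -1 = -1, A[2][2] + B[2][1] = 8 + 2 = 10) = -1 (attained at k = 1)
  C[2][2] = min over k of (A[2][0] + B[0][2] = 2 + -2 = 0, A[2][1] + B[1][2] = 0 + -1 = -1, A[2][2] + B[2][2] = 8 + 9 = 17) = -1 (attained at k = 1)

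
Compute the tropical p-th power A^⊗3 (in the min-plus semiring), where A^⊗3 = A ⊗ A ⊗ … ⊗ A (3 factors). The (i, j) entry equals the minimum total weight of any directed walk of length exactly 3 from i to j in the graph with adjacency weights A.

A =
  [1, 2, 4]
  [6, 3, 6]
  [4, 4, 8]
A^⊗3 =
  [3, 4, 6]
  [8, 9, 11]
  [6, 7, 9]

Each entry (A^⊗3)_ij equals the minimum over all length-3 walks i = v_0 → v_1 → … → v_3 = j of Σ_t A[v_t][v_{t+1}]. For example, for (i, j) = (0, 2) we minimise over 9 possible intermediate vertex sequences; the minimum is 6, attained along the walk 0 → 0 → 0 → 2.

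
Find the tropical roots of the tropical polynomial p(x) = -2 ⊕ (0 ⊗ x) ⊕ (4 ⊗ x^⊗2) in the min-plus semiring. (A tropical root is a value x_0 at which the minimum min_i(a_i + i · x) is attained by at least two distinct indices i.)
Roots: {-4, -2}

Each tropical root is a break point of the lower envelope of the lines y = a_i + i · x (there are 3 lines, with slopes 0, 1, ..., 2). Only the lines that attain the minimum somewhere contribute to roots; other lines are dominated. Here the surviving (envelope) indices are i = 2, i = 1, i = 0.
Intersections between consecutive envelope lines give the roots: for adjacent envelope indices i < j the intersection is x = (a_i − a_j) / (j − i). Reading off the sorted break points: {-4, -2}.
Verification: at each break x_0, at least two indices attain the minimum of min_i(a_i + i · x_0).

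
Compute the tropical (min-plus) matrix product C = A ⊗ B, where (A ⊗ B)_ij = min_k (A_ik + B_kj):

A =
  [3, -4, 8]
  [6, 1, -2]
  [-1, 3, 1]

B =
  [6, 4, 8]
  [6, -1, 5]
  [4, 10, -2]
A ⊗ B =
  [2, -5, 1]
  [2, 0, -4]
  [5, 2, -1]

Apply the min-plus product entry-by-entry:
  C[0][0] = min over k of (A[0][0] + B[0][0] = 3 + 6 = 9, A[0][1] + B[1][0] = -4 + 6 = 2, A[0][2] + B[2][0] = 8 + 4 = 12) = 2 (attained at k = 1)
  C[0][1] = min over k of (A[0][0] + B[0][1] = 3 + 4 = 7, A[0][1] + B[1][1] = -4 + -1 = -5, A[0][2] + B[2][1] = 8 + 10 = 18) = -5 (attained at k = 1)
  C[0][2] = min over k of (A[0][0] + B[0][2] = 3 + 8 = 11, A[0][1] + B[1][2] = -4 + 5 = 1, A[0][2] + B[2][2] = 8 + -2 = 6) = 1 (attained at k = 1)
  C[1][0] = min over k of (A[1][0] + B[0][0] = 6 + 6 = 12, A[1][1] + B[1][0] = 1 + 6 = 7, A[1][2] + B[2][0] = -2 + 4 = 2) = 2 (attained at k = 2)
  C[1][1] = min over k of (A[1][0] + B[0][1] = 6 + 4 = 10, A[1][1] + B[1][1] = 1 + -1 = 0, A[1][2] + B[2][1] = -2 + 10 = 8) = 0 (attained at k = 1)
  C[1][2] = min over k of (A[1][0] + B[0][2] = 6 + 8 = 14, A[1][1] + B[1][2] = 1 + 5 = 6, A[1][2] + B[2][2] = -2 + -2 = -4) = -4 (attained at k = 2)
  C[2][0] = min over k of (A[2][0] + B[0][0] = -1 + 6 = 5, A[2][1] + B[1][0] = 3 + 6 = 9, A[2][2] + B[2][0] = 1 + 4 = 5) = 5 (attained at k = 0)
  C[2][1] = min over k of (A[2][0] + B[0][1] = -1 + 4 = 3, A[2][1] + B[1][1] = 3 + -1 = 2, A[2][2] + B[2][1] = 1 + 10 = 11) = 2 (attained at k = 1)
  C[2][2] = min over k of (A[2][0] + B[0][2] = -1 + 8 = 7, A[2][1] + B[1][2] = 3 + 5 = 8, A[2][2] + B[2][2] = 1 + -2 = -1) = -1 (attained at k = 2)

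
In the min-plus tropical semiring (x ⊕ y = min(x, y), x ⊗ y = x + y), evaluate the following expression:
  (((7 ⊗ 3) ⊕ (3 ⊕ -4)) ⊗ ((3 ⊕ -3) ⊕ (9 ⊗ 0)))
(((7 ⊗ 3) ⊕ (3 ⊕ -4)) ⊗ ((3 ⊕ -3) ⊕ (9 ⊗ 0))) = -7

Expand innermost to outermost. Recall ⊕ takes the minimum of its arguments and ⊗ takes their sum. Working out the expression (((7 ⊗ 3) ⊕ (3 ⊕ -4)) ⊗ ((3 ⊕ -3) ⊕ (9 ⊗ 0))) gives -7.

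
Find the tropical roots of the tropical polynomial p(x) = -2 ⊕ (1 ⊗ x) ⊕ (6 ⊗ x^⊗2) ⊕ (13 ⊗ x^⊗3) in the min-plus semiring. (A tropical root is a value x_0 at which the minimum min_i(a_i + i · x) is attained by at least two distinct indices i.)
Roots: {-7, -5, -3}

Each tropical root is a break point of the lower envelope of the lines y = a_i + i · x (there are 4 lines, with slopes 0, 1, ..., 3). Only the lines that attain the minimum somewhere contribute to roots; other lines are dominated. Here the surviving (envelope) indices are i = 3, i = 2, i = 1, i = 0.
Intersections between consecutive envelope lines give the roots: for adjacent envelope indices i < j the intersection is x = (a_i − a_j) / (j − i). Reading off the sorted break points: {-7, -5, -3}.
Verification: at each break x_0, at least two indices attain the minimum of min_i(a_i + i · x_0).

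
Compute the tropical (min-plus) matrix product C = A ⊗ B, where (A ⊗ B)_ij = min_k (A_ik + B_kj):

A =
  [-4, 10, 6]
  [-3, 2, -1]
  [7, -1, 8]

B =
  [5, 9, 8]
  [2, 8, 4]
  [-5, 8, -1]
A ⊗ B =
  [1, 5, 4]
  [-6, 6, -2]
  [1, 7, 3]

Apply the min-plus product entry-by-entry:
  C[0][0] = min over k of (A[0][0] + B[0][0] = -4 + 5 = 1, A[0][1] + B[1][0] = 10 + 2 = 12, A[0][2] + B[2][0] = 6 + -5 = 1) = 1 (attained at k = 0)
  C[0][1] = min over k of (A[0][0] + B[0][1] = -4 + 9 = 5, A[0][1] + B[1][1] = 10 + 8 = 18, A[0][2] + B[2][1] = 6 + 8 = 14) = 5 (attained at k = 0)
  C[0][2] = min over k of (A[0][0] + B[0][2] = -4 + 8 = 4, A[0][1] + B[1][2] = 10 + 4 = 14, A[0][2] + B[2][2] = 6 + -1 = 5) = 4 (attained at k = 0)
  C[1][0] = min over k of (A[1][0] + B[0][0] = -3 + 5 = 2, A[1][1] + B[1][0] = 2 + 2 = 4, A[1][2] + B[2][0] = -1 + -5 = -6) = -6 (attained at k = 2)
  C[1][1] = min over k of (A[1][0] + B[0][1] = -3 + 9 = 6, A[1][1] + B[1][1] = 2 + 8 = 10, A[1][2] + B[2][1] = -1 + 8 = 7) = 6 (attained at k = 0)
  C[1][2] = min over k of (A[1][0] + B[0][2] = -3 + 8 = 5, A[1][1] + B[1][2] = 2 + 4 = 6, A[1][2] + B[2][2] = -1 + -1 = -2) = -2 (attained at k = 2)
  C[2][0] = min over k of (A[2][0] + B[0][0] = 7 + 5 = 12, A[2][1] + B[1][0] = -1 + 2 = 1, A[2][2] + B[2][0] = 8 + -5 = 3) = 1 (attained at k = 1)
  C[2][1] = min over k of (A[2][0] + B[0][1] = 7 + 9 = 16, A[2][1] + B[1][1] = -1 + 8 = 7, A[2][2] + B[2][1] = 8 + 8 = 16) = 7 (attained at k = 1)
  C[2][2] = min over k of (A[2][0] + B[0][2] = 7 + 8 = 15, A[2][1] + B[1][2] = -1 + 4 = 3, A[2][2] + B[2][2] = 8 + -1 = 7) = 3 (attained at k = 1)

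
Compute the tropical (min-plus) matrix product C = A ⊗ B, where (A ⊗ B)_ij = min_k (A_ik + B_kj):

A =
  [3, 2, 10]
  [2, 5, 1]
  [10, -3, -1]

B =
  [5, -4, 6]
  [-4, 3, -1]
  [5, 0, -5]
A ⊗ B =
  [-2, -1, 1]
  [1, -2, -4]
  [-7, -1, -6]

Apply the min-plus product entry-by-entry:
  C[0][0] = min over k of (A[0][0] + B[0][0] = 3 + 5 = 8, A[0][1] + B[1][0] = 2 + -4 = -2, A[0][2] + B[2][0] = 10 + 5 = 15) = -2 (attained at k = 1)
  C[0][1] = min over k of (A[0][0] + B[0][1] = 3 + -4 = -1, A[0][1] + B[1][1] = 2 + 3 = 5, A[0][2] + B[2][1] = 10 + 0 = 10) = -1 (attained at k = 0)
  C[0][2] = min over k of (A[0][0] + B[0][2] = 3 + 6 = 9, A[0][1] + B[1][2] = 2 + -1 = 1, A[0][2] + B[2][2] = 10 + -5 = 5) = 1 (attained at k = 1)
  C[1][0] = min over k of (A[1][0] + B[0][0] = 2 + 5 = 7, A[1][1] + B[1][0] = 5 + -4 = 1, A[1][2] + B[2][0] = 1 + 5 = 6) = 1 (attained at k = 1)
  C[1][1] = min over k of (A[1][0] + B[0][1] = 2 + -4 = -2, A[1][1] + B[1][1] = 5 + 3 = 8, A[1][2] + B[2][1] = 1 + 0 = 1) = -2 (attained at k = 0)
  C[1][2] = min over k of (A[1][0] + B[0][2] = 2 + 6 = 8, A[1][1] + B[1][2] = 5 + -1 = 4, A[1][2] + B[2][2] = 1 + -5 = -4) = -4 (attained at k = 2)
  C[2][0] = min over k of (A[2][0] + B[0][0] = 10 + 5 = 15, A[2][1] + B[1][0] = -3 + -4 = -7, A[2][2] + B[2][0] = -1 + 5 = 4) = -7 (attained at k = 1)
  C[2][1] = min over k of (A[2][0] + B[0][1] = 10 + -4 = 6, A[2][1] + B[1][1] = -3 + 3 = 0, A[2][2] + B[2][1] = -1 + 0 = -1) = -1 (attained at k = 2)
  C[2][2] = min over k of (A[2][0] + B[0][2] = 10 + 6 = 16, A[2][1] + B[1][2] = -3 + -1 = -4, A[2][2] + B[2][2] = -1 + -5 = -6) = -6 (attained at k = 2)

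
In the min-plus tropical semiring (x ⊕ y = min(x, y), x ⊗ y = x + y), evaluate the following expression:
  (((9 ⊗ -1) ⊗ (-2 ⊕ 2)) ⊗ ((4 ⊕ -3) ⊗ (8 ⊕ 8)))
(((9 ⊗ -1) ⊗ (-2 ⊕ 2)) ⊗ ((4 ⊕ -3) ⊗ (8 ⊕ 8))) = 11

Expand innermost to outermost. Recall ⊕ takes the minimum of its arguments and ⊗ takes their sum. Working out the expression (((9 ⊗ -1) ⊗ (-2 ⊕ 2)) ⊗ ((4 ⊕ -3) ⊗ (8 ⊕ 8))) gives 11.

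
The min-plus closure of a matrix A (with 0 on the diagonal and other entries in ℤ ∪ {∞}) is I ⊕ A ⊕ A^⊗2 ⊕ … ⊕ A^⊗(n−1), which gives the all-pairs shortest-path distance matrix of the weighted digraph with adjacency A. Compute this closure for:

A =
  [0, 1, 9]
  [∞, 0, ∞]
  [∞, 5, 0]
Closure =
  [0, 1, 9]
  [∞, 0, ∞]
  [∞, 5, 0]

This is the Floyd-Warshall all-pairs shortest-path computation. For each intermediate vertex k = 0, 1, …, 2, update dist[i][j] ← min(dist[i][j], dist[i][k] + dist[k][j]). The final matrix gives, for each (i, j), the minimum total weight of any directed path from i to j (possibly empty when i = j).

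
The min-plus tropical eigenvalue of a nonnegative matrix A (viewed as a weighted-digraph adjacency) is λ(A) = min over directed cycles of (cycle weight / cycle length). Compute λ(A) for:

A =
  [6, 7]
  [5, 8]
λ(A) = 6

Enumerate directed cycles and compute their means (weight / length). Sample:
  cycle 0 → 0: weight = 6, length = 1, mean = 6/1 ≈ 6.000
  cycle 1 → 1: weight = 8, length = 1, mean = 8/1 ≈ 8.000
  cycle 0 → 1 → 0: weight = 12, length = 2, mean = 12/2 ≈ 6.000
  cycle 1 → 0 → 1: weight = 12, length = 2, mean = 12/2 ≈ 6.000
Minimum mean = 6.000, attained e.g. along the cycle 0 → 0 with weight 6 and length 1. So λ(A) = 6/1 = 6.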